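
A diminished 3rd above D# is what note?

F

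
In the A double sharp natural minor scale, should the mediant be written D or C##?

Each scale degree takes a distinct letter name. Degree 3 of a scale on A must use the letter C.
C## and D are enharmonically the same pitch, but only C## uses the letter C, so it is the correct spelling here.

C##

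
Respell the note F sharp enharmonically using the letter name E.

E##

F# is pitch class 6. The letter E alone is pitch class 4.
To reach pitch class 6 from E requires an offset of +2 semitones, i.e. double sharp: E##.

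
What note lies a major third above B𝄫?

Db

B up a major third is D#, so the target letter is D.
From Bbb, a major third is 4 semitones up: Db.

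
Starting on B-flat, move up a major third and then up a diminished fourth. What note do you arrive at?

A major third up from Bb is D (letter D, 4 semitones up).
A diminished fourth up from D is Gb (letter G, 4 semitones up).

Gb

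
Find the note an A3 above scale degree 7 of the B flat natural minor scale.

Scale degree 7 of Bb natural minor is Ab.
An augmented third (5 semitones) above Ab lands on the letter C, giving C#.

C#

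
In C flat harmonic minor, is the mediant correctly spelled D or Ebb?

Ebb

Each scale degree takes a distinct letter name. Degree 3 of a scale on C must use the letter E.
Ebb and D are enharmonically the same pitch, but only Ebb uses the letter E, so it is the correct spelling here.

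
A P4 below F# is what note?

F down a perfect fourth is C, so the target letter is C.
From F#, a perfect fourth is 5 semitones down: C#.

C#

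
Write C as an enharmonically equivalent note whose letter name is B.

C is pitch class 0. The letter B alone is pitch class 11.
To reach pitch class 0 from B requires an offset of +1 semitone, i.e. sharp: B#.

B#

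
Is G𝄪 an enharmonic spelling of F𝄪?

G## is pitch class 9; F## is pitch class 7.
The pitch classes differ (9 vs. 7), so they are not enharmonic equivalents.

No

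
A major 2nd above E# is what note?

F##

A second above E lands on the letter F.
A major second spans 2 semitones, so E# moves to pitch class 7. On the letter F that is F##.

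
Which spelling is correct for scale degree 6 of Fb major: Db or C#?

Db

Each scale degree takes a distinct letter name. Degree 6 of a scale on F must use the letter D.
Db and C# are enharmonically the same pitch, but only Db uses the letter D, so it is the correct spelling here.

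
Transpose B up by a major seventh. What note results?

A#

A seventh above B lands on the letter A.
A major seventh spans 11 semitones, so B moves to pitch class 10. On the letter A that is A#.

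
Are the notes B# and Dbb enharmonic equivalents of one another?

Yes

B# = pitch class 0 and Dbb = pitch class 0 — the same pitch class, so they are enharmonic equivalents.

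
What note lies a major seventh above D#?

C##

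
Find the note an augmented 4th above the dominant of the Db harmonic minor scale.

D

The dominant of Db harmonic minor is Ab.
An augmented fourth (6 semitones) above Ab lands on the letter D, giving D.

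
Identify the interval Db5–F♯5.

Counting letters D–E–F gives a third.
Db→F# = 5 semitones, 1 wider than the major third (4), so augmented.

augmented third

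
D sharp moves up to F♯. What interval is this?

The letter names run D→F, a span of 2 letter steps, so the interval is some kind of third.
D# to F# is 3 semitones. A major third is 4, so 3 makes it minor.

minor third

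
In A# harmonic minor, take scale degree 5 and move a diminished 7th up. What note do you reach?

Scale degree 5 of A# harmonic minor is E#.
A diminished seventh (9 semitones) above E# lands on the letter D, giving D.

D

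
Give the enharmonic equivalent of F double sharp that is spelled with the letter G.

G

Plain G sits at the same pitch as F##, so on the letter G the same pitch needs a natural: G.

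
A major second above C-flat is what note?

Db

A second above C lands on the letter D.
A major second spans 2 semitones, so Cb moves to pitch class 1. On the letter D that is Db.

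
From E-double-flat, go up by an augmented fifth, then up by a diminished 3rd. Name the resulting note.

Dbb

An augmented fifth up from Ebb is Bb (letter B, 8 semitones up).
A diminished third up from Bb is Dbb (letter D, 2 semitones up).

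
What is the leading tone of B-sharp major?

A##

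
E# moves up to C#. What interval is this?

minor sixth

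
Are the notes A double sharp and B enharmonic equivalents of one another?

A## is pitch class 11; B is pitch class 11.
All spellings map to pitch class 11, so they are enharmonically equivalent.

Yes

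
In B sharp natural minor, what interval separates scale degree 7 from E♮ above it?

diminished fifth

Scale degree 7 of B# natural minor is A#.
A# up to E: letters A→E make it a fifth; 6 semitones makes it diminished.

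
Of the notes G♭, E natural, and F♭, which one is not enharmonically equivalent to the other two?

In 12-tone equal temperament, enharmonic equivalents share a pitch class. Gb is pitch class 6; E is pitch class 4; Fb is pitch class 4.
E and Fb share pitch class 4, while Gb is pitch class 6.

Gb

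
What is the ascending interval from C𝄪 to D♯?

The letter names run C→D, a span of 1 letter step, so the interval is some kind of second.
C## to D# is 1 semitone. A major second is 2, so 1 makes it minor.

minor second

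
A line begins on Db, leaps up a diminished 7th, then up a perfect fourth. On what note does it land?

A diminished seventh up from Db is Cbb (letter C, 9 semitones up).
A perfect fourth up from Cbb is Fbb (letter F, 5 semitones up).

Fbb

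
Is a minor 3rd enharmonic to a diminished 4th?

No

A minor third spans 3 semitones; a diminished fourth spans 4.
The spans differ, so they are not enharmonic equivalents.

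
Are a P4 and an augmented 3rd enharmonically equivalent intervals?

Yes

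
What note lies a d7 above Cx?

B

A seventh above C lands on the letter B.
A diminished seventh spans 9 semitones, so C## moves to pitch class 11. On the letter B that is B.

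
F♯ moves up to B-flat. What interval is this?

diminished fourth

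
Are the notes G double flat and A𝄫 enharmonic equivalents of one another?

Gbb is pitch class 5; Abb is pitch class 7.
The pitch classes differ (5 vs. 7), so they are not enharmonic equivalents.

No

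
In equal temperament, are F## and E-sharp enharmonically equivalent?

Two spellings are enharmonically equivalent only if they share a pitch class.
Here F## → 7, E# → 5; 5 ≠ 7, so they are not.

No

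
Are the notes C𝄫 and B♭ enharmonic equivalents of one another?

Cbb is pitch class 10; Bb is pitch class 10.
All spellings map to pitch class 10, so they are enharmonically equivalent.

Yes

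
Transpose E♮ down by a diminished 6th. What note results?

E down a major sixth is G, so the target letter is G.
From E, a diminished sixth is 7 semitones down: G##.

G##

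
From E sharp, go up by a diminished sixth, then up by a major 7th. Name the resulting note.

B

A diminished sixth up from E# is C (letter C, 7 semitones up).
A major seventh up from C is B (letter B, 11 semitones up).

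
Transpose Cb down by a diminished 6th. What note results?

E

A sixth below C lands on the letter E.
A diminished sixth spans 7 semitones, so Cb moves to pitch class 4. On the letter E that is E.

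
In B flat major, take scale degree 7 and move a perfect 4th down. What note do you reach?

Scale degree 7 of Bb major is A.
A perfect fourth (5 semitones) below A lands on the letter E, giving E.

E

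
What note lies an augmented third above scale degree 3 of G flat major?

D#

Scale degree 3 of Gb major is Bb.
An augmented third (5 semitones) above Bb lands on the letter D, giving D#.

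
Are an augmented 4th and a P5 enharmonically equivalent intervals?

An augmented fourth spans 6 semitones; a perfect fifth spans 7.
The spans differ, so they are not enharmonic equivalents.

No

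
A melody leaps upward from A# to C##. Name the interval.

Counting letters A–B–C gives a third.
A#→C## = 4 semitones, exactly the major third.

major third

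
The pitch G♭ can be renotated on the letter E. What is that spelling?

Plain E sits 2 semitones below Gb, so on the letter E the same pitch needs a double sharp: E##.

E##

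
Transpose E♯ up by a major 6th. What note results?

A sixth above E lands on the letter C.
A major sixth spans 9 semitones, so E# moves to pitch class 2. On the letter C that is C##.

C##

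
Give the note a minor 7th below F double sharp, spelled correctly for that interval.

G##

A seventh below F lands on the letter G.
A minor seventh spans 10 semitones, so F## moves to pitch class 9. On the letter G that is G##.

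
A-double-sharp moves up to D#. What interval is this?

diminished fourth

Counting letters A–B–C–D gives a fourth.
A##→D# = 4 semitones, 1 narrower than the perfect fourth (5), so diminished.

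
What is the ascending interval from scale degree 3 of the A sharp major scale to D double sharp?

Scale degree 3 of A# major is C##.
C## up to D##: letters C→D make it a second; 2 semitones makes it major.

major second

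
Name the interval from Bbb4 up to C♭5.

major second

The letter names run B→C, a span of 1 letter step, so the interval is some kind of second.
Bbb to Cb is 2 semitones. A major second is 2, so 2 makes it major.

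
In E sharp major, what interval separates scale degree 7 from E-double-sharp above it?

Scale degree 7 of E# major is D##.
D## up to E##: letters D→E make it a second; 2 semitones makes it major.

major second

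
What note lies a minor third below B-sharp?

G##

A third below B lands on the letter G.
A minor third spans 3 semitones, so B# moves to pitch class 9. On the letter G that is G##.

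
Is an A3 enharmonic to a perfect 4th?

Yes

An augmented third spans 5 semitones; a perfect fourth spans 5.
They are enharmonically equivalent.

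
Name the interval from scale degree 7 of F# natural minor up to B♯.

Scale degree 7 of F# natural minor is E.
E up to B#: letters E→B make it a fifth; 8 semitones makes it augmented.

augmented fifth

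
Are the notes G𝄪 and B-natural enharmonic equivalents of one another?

No

Two spellings are enharmonically equivalent only if they share a pitch class.
Here G## → 9, B → 11; 9 ≠ 11, so they are not.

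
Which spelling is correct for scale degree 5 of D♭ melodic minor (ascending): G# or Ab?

Each scale degree takes a distinct letter name. Degree 5 of a scale on D must use the letter A.
Ab and G# are enharmonically the same pitch, but only Ab uses the letter A, so it is the correct spelling here.

Ab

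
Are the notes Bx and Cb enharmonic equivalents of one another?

No

B## is pitch class 1; Cb is pitch class 11.
The pitch classes differ (1 vs. 11), so they are not enharmonic equivalents.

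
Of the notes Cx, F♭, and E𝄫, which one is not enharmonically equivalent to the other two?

Fb

In 12-tone equal temperament, enharmonic equivalents share a pitch class. C## is pitch class 2; Fb is pitch class 4; Ebb is pitch class 2.
C## and Ebb share pitch class 2, while Fb is pitch class 4.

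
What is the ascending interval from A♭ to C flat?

Counting letters A–B–C gives a third.
Ab→Cb = 3 semitones, 1 narrower than the major third (4), so minor.

minor third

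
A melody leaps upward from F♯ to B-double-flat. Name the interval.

Counting letters F–G–A–B gives a fourth.
F#→Bbb = 3 semitones, 2 narrower than the perfect fourth (5), so doubly diminished.

doubly diminished fourth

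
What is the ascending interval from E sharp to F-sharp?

minor second

Counting letters E–F gives a second.
E#→F# = 1 semitone, 1 narrower than the major second (2), so minor.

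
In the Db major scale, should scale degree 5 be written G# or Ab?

Each scale degree takes a distinct letter name. Degree 5 of a scale on D must use the letter A.
Ab and G# are enharmonically the same pitch, but only Ab uses the letter A, so it is the correct spelling here.

Ab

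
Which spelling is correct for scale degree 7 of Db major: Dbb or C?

C

Each scale degree takes a distinct letter name. Degree 7 of a scale on D must use the letter C.
C and Dbb are enharmonically the same pitch, but only C uses the letter C, so it is the correct spelling here.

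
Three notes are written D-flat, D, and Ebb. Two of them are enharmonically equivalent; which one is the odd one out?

Db

In 12-tone equal temperament, enharmonic equivalents share a pitch class. Db is pitch class 1; D is pitch class 2; Ebb is pitch class 2.
D and Ebb share pitch class 2, while Db is pitch class 1.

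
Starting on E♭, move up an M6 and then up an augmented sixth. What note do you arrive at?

A#

A major sixth up from Eb is C (letter C, 9 semitones up).
An augmented sixth up from C is A# (letter A, 10 semitones up).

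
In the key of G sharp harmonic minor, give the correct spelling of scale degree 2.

Degree 2 takes the letter 1 step above G, which is A.
In harmonic minor, degree 2 sits 2 semitones above the tonic. G# + 2 semitones is pitch class 10, spelled on A as A#.

A#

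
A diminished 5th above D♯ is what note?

A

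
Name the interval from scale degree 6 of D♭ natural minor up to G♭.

major sixth

Scale degree 6 of Db natural minor is Bbb.
Bbb up to Gb: letters B→G make it a sixth; 9 semitones makes it major.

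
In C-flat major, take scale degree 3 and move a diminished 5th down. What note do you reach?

Scale degree 3 of Cb major is Eb.
A diminished fifth (6 semitones) below Eb lands on the letter A, giving A.

A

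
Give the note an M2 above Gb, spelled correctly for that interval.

Ab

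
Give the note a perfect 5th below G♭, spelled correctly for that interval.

Cb

A fifth below G lands on the letter C.
A perfect fifth spans 7 semitones, so Gb moves to pitch class 11. On the letter C that is Cb.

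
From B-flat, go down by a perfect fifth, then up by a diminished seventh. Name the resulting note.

A perfect fifth down from Bb is Eb (letter E, 7 semitones down).
A diminished seventh up from Eb is Dbb (letter D, 9 semitones up).

Dbb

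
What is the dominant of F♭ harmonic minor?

Cb

The Fb harmonic minor scale runs Fb Gb Abb Bbb Cb Dbb Eb.
Degree 5 is Cb.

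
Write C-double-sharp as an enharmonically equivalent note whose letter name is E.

Plain E sits 2 semitones above C##, so on the letter E the same pitch needs a double flat: Ebb.

Ebb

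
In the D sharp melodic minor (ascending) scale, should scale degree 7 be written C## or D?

C##

Each scale degree takes a distinct letter name. Degree 7 of a scale on D must use the letter C.
C## and D are enharmonically the same pitch, but only C## uses the letter C, so it is the correct spelling here.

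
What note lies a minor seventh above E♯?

D#

A seventh above E lands on the letter D.
A minor seventh spans 10 semitones, so E# moves to pitch class 3. On the letter D that is D#.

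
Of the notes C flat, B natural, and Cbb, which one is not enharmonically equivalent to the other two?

In 12-tone equal temperament, enharmonic equivalents share a pitch class. Cb is pitch class 11; B is pitch class 11; Cbb is pitch class 10.
Cb and B share pitch class 11, while Cbb is pitch class 10.

Cbb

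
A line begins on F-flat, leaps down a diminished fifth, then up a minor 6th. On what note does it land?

Gb

A diminished fifth down from Fb is Bb (letter B, 6 semitones down).
A minor sixth up from Bb is Gb (letter G, 8 semitones up).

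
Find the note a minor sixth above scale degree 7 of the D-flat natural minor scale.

Scale degree 7 of Db natural minor is Cb.
A minor sixth (8 semitones) above Cb lands on the letter A, giving Abb.

Abb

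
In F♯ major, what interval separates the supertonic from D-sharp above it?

perfect fifth

The supertonic of F# major is G#.
G# up to D#: letters G→D make it a fifth; 7 semitones makes it perfect.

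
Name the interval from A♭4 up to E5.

augmented fifth

The letter names run A→E, a span of 4 letter steps, so the interval is some kind of fifth.
Ab to E is 8 semitones. A perfect fifth is 7, so 8 makes it augmented.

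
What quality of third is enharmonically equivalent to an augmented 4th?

An augmented fourth spans 6 semitones.
A third spanning 6 semitones is doubly augmented (the major third is 4).

doubly augmented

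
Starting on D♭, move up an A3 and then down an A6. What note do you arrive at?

Ab

An augmented third up from Db is F# (letter F, 5 semitones up).
An augmented sixth down from F# is Ab (letter A, 10 semitones down).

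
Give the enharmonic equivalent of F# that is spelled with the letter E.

E##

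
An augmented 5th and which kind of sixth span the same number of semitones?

An augmented fifth spans 8 semitones.
A sixth spanning 8 semitones is minor (the major sixth is 9).

minor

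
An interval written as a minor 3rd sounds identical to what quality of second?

augmented

A minor third spans 3 semitones.
A second spanning 3 semitones is augmented (the major second is 2).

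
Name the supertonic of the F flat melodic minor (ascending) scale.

Degree 2 takes the letter 1 step above F, which is G.
In melodic minor (ascending), degree 2 sits 2 semitones above the tonic. Fb + 2 semitones is pitch class 6, spelled on G as Gb.

Gb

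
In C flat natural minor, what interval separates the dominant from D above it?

augmented fifth

The dominant of Cb natural minor is Gb.
Gb up to D: letters G→D make it a fifth; 8 semitones makes it augmented.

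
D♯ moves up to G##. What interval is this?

augmented fourth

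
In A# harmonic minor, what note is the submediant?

F#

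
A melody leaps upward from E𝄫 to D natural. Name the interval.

augmented seventh

Counting letters E–F–G–A–B–C–D gives a seventh.
Ebb→D = 12 semitones, 1 wider than the major seventh (11), so augmented.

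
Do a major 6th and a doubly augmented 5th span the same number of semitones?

A major sixth spans 9 semitones; a doubly augmented fifth spans 9.
They are enharmonically equivalent.

Yes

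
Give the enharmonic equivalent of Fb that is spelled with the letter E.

E

Fb is pitch class 4. The letter E alone is pitch class 4.
Pitch class 4 on E needs no accidental: E.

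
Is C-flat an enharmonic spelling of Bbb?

No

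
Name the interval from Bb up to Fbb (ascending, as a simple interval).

doubly diminished fifth

The letter names run B→F, a span of 4 letter steps, so the interval is some kind of fifth.
Bb to Fbb is 5 semitones. A perfect fifth is 7, so 5 makes it doubly diminished.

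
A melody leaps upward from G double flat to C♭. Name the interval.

augmented fourth

The letter names run G→C, a span of 3 letter steps, so the interval is some kind of fourth.
Gbb to Cb is 6 semitones. A perfect fourth is 5, so 6 makes it augmented.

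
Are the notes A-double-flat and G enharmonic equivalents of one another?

Yes

Abb = pitch class 7 and G = pitch class 7 — the same pitch class, so they are enharmonic equivalents.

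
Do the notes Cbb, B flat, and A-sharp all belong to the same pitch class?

Cbb is pitch class 10; Bb is pitch class 10; A# is pitch class 10.
All spellings map to pitch class 10, so they are enharmonically equivalent.

Yes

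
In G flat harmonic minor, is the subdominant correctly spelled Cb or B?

Cb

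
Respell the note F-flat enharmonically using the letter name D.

Fb is pitch class 4. The letter D alone is pitch class 2.
To reach pitch class 4 from D requires an offset of +2 semitones, i.e. double sharp: D##.

D##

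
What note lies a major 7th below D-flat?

Ebb

D down a major seventh is Eb, so the target letter is E.
From Db, a major seventh is 11 semitones down: Ebb.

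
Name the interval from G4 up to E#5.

augmented sixth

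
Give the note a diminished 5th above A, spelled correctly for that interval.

A up a perfect fifth is E, so the target letter is E.
From A, a diminished fifth is 6 semitones up: Eb.

Eb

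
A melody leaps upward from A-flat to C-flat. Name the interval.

minor third

The letter names run A→C, a span of 2 letter steps, so the interval is some kind of third.
Ab to Cb is 3 semitones. A major third is 4, so 3 makes it minor.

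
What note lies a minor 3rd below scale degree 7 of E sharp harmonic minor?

B##

Scale degree 7 of E# harmonic minor is D##.
A minor third (3 semitones) below D## lands on the letter B, giving B##.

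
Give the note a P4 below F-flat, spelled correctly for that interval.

A fourth below F lands on the letter C.
A perfect fourth spans 5 semitones, so Fb moves to pitch class 11. On the letter C that is Cb.

Cb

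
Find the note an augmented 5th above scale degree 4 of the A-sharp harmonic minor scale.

A##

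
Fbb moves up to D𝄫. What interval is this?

The letter names run F→D, a span of 5 letter steps, so the interval is some kind of sixth.
Fbb to Dbb is 9 semitones. A major sixth is 9, so 9 makes it major.

major sixth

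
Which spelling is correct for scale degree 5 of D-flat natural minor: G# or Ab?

Ab

Each scale degree takes a distinct letter name. Degree 5 of a scale on D must use the letter A.
Ab and G# are enharmonically the same pitch, but only Ab uses the letter A, so it is the correct spelling here.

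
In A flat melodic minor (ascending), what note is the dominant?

The Ab melodic minor (ascending) scale runs Ab Bb Cb Db Eb F G.
Degree 5 is Eb.

Eb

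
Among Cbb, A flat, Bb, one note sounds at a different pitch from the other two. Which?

In 12-tone equal temperament, enharmonic equivalents share a pitch class. Cbb is pitch class 10; Ab is pitch class 8; Bb is pitch class 10.
Cbb and Bb share pitch class 10, while Ab is pitch class 8.

Ab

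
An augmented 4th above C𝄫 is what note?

Fb

A fourth above C lands on the letter F.
An augmented fourth spans 6 semitones, so Cbb moves to pitch class 4. On the letter F that is Fb.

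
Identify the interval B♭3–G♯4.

augmented sixth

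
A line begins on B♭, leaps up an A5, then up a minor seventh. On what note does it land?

An augmented fifth up from Bb is F# (letter F, 8 semitones up).
A minor seventh up from F# is E (letter E, 10 semitones up).

E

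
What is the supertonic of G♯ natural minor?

A#

Degree 2 takes the letter 1 step above G, which is A.
In natural minor, degree 2 sits 2 semitones above the tonic. G# + 2 semitones is pitch class 10, spelled on A as A#.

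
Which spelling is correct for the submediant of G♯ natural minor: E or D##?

Each scale degree takes a distinct letter name. Degree 6 of a scale on G must use the letter E.
E and D## are enharmonically the same pitch, but only E uses the letter E, so it is the correct spelling here.

E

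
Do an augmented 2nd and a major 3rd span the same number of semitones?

No

An augmented second spans 3 semitones; a major third spans 4.
The spans differ, so they are not enharmonic equivalents.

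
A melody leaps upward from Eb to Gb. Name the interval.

Counting letters E–F–G gives a third.
Eb→Gb = 3 semitones, 1 narrower than the major third (4), so minor.

minor third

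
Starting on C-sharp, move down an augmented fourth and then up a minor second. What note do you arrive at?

Ab

An augmented fourth down from C# is G (letter G, 6 semitones down).
A minor second up from G is Ab (letter A, 1 semitone up).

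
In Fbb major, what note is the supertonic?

Degree 2 takes the letter 1 step above F, which is G.
In major, degree 2 sits 2 semitones above the tonic. Fbb + 2 semitones is pitch class 5, spelled on G as Gbb.

Gbb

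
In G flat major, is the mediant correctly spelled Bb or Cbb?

Each scale degree takes a distinct letter name. Degree 3 of a scale on G must use the letter B.
Bb and Cbb are enharmonically the same pitch, but only Bb uses the letter B, so it is the correct spelling here.

Bb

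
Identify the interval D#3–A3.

Counting letters D–E–F–G–A gives a fifth.
D#→A = 6 semitones, 1 narrower than the perfect fifth (7), so diminished.

diminished fifth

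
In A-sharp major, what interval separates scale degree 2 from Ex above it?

Scale degree 2 of A# major is B#.
B# up to E##: letters B→E make it a fourth; 6 semitones makes it augmented.

augmented fourth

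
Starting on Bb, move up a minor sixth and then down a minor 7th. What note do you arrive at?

Ab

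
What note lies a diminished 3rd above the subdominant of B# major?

The subdominant of B# major is E#.
A diminished third (2 semitones) above E# lands on the letter G, giving G.

G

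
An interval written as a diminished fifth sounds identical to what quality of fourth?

augmented

A diminished fifth spans 6 semitones.
A fourth spanning 6 semitones is augmented (the perfect fourth is 5).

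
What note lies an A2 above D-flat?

A second above D lands on the letter E.
An augmented second spans 3 semitones, so Db moves to pitch class 4. On the letter E that is E.

E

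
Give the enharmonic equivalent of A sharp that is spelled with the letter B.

Plain B sits 1 semitone above A#, so on the letter B the same pitch needs a flat: Bb.

Bb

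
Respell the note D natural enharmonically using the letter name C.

C##

Plain C sits 2 semitones below D, so on the letter C the same pitch needs a double sharp: C##.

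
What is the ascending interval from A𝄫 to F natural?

augmented sixth

The letter names run A→F, a span of 5 letter steps, so the interval is some kind of sixth.
Abb to F is 10 semitones. A major sixth is 9, so 10 makes it augmented.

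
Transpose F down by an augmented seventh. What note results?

F down a major seventh is Gb, so the target letter is G.
From F, an augmented seventh is 12 semitones down: Gbb.

Gbb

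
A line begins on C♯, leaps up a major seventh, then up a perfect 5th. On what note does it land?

F##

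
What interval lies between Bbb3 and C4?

augmented second

Counting letters B–C gives a second.
Bbb→C = 3 semitones, 1 wider than the major second (2), so augmented.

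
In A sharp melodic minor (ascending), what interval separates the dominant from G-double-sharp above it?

The dominant of A# melodic minor (ascending) is E#.
E# up to G##: letters E→G make it a third; 4 semitones makes it major.

major third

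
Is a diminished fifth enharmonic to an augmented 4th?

Yes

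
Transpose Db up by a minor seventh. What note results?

A seventh above D lands on the letter C.
A minor seventh spans 10 semitones, so Db moves to pitch class 11. On the letter C that is Cb.

Cb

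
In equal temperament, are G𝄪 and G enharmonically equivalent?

Two spellings are enharmonically equivalent only if they share a pitch class.
Here G## → 9, G → 7; 7 ≠ 9, so they are not.

No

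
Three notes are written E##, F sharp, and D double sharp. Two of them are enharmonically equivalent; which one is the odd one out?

D##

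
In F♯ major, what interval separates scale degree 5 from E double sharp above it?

augmented third

Scale degree 5 of F# major is C#.
C# up to E##: letters C→E make it a third; 5 semitones makes it augmented.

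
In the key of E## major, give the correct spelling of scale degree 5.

B##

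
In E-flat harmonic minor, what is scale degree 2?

Degree 2 takes the letter 1 step above E, which is F.
In harmonic minor, degree 2 sits 2 semitones above the tonic. Eb + 2 semitones is pitch class 5, spelled on F as F.

F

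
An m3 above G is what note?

Bb

A third above G lands on the letter B.
A minor third spans 3 semitones, so G moves to pitch class 10. On the letter B that is Bb.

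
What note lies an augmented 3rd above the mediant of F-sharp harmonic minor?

C##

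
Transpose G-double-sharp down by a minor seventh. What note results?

A##

G down a major seventh is Ab, so the target letter is A.
From G##, a minor seventh is 10 semitones down: A##.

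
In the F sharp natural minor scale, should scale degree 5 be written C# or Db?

Each scale degree takes a distinct letter name. Degree 5 of a scale on F must use the letter C.
C# and Db are enharmonically the same pitch, but only C# uses the letter C, so it is the correct spelling here.

C#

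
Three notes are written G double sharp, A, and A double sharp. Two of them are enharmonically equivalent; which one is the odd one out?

A##

In 12-tone equal temperament, enharmonic equivalents share a pitch class. G## is pitch class 9; A is pitch class 9; A## is pitch class 11.
G## and A share pitch class 9, while A## is pitch class 11.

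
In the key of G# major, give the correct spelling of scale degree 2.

A#

The G# major scale runs G# A# B# C# D# E# F##.
Degree 2 is A#.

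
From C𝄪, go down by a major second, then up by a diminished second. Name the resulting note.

C

A major second down from C## is B# (letter B, 2 semitones down).
A diminished second up from B# is C (letter C, 0 semitones up).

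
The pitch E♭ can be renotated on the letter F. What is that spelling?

Fbb

Eb is pitch class 3. The letter F alone is pitch class 5.
To reach pitch class 3 from F requires an offset of -2 semitones, i.e. double flat: Fbb.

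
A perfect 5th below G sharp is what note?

A fifth below G lands on the letter C.
A perfect fifth spans 7 semitones, so G# moves to pitch class 1. On the letter C that is C#.

C#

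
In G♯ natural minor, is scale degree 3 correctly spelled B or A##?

B

Each scale degree takes a distinct letter name. Degree 3 of a scale on G must use the letter B.
B and A## are enharmonically the same pitch, but only B uses the letter B, so it is the correct spelling here.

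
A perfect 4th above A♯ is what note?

D#

A fourth above A lands on the letter D.
A perfect fourth spans 5 semitones, so A# moves to pitch class 3. On the letter D that is D#.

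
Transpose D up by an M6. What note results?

A sixth above D lands on the letter B.
A major sixth spans 9 semitones, so D moves to pitch class 11. On the letter B that is B.

B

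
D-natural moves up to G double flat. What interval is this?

doubly diminished fourth

The letter names run D→G, a span of 3 letter steps, so the interval is some kind of fourth.
D to Gbb is 3 semitones. A perfect fourth is 5, so 3 makes it doubly diminished.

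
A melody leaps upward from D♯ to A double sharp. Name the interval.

augmented fifth

The letter names run D→A, a span of 4 letter steps, so the interval is some kind of fifth.
D# to A## is 8 semitones. A perfect fifth is 7, so 8 makes it augmented.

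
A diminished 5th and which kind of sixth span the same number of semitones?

doubly diminished

A diminished fifth spans 6 semitones.
A sixth spanning 6 semitones is doubly diminished (the major sixth is 9).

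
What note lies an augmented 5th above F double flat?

Cb

F up a perfect fifth is C, so the target letter is C.
From Fbb, an augmented fifth is 8 semitones up: Cb.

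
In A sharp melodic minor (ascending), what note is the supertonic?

B#

Degree 2 takes the letter 1 step above A, which is B.
In melodic minor (ascending), degree 2 sits 2 semitones above the tonic. A# + 2 semitones is pitch class 0, spelled on B as B#.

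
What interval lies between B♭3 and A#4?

The letter names run B→A, a span of 6 letter steps, so the interval is some kind of seventh.
Bb to A# is 12 semitones. A major seventh is 11, so 12 makes it augmented.

augmented seventh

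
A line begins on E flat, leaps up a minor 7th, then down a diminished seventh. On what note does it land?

A minor seventh up from Eb is Db (letter D, 10 semitones up).
A diminished seventh down from Db is E (letter E, 9 semitones down).

E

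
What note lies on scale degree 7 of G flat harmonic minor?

The Gb harmonic minor scale runs Gb Ab Bbb Cb Db Ebb F.
Degree 7 is F.

F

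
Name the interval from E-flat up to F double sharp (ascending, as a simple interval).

Counting letters E–F gives a second.
Eb→F## = 4 semitones, 2 wider than the major second (2), so doubly augmented.

doubly augmented second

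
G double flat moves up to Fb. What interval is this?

The letter names run G→F, a span of 6 letter steps, so the interval is some kind of seventh.
Gbb to Fb is 11 semitones. A major seventh is 11, so 11 makes it major.

major seventh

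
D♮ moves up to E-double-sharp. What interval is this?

The letter names run D→E, a span of 1 letter step, so the interval is some kind of second.
D to E## is 4 semitones. A major second is 2, so 4 makes it doubly augmented.

doubly augmented second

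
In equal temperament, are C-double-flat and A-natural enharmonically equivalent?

No

Two spellings are enharmonically equivalent only if they share a pitch class.
Here Cbb → 10, A → 9; 9 ≠ 10, so they are not.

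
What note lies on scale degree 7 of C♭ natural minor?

Degree 7 takes the letter 6 steps above C, which is B.
In natural minor, degree 7 sits 10 semitones above the tonic. Cb + 10 semitones is pitch class 9, spelled on B as Bbb.

Bbb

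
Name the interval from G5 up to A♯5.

augmented second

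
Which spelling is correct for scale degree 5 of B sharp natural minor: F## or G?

F##

Each scale degree takes a distinct letter name. Degree 5 of a scale on B must use the letter F.
F## and G are enharmonically the same pitch, but only F## uses the letter F, so it is the correct spelling here.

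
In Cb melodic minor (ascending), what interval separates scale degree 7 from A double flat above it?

diminished seventh

Scale degree 7 of Cb melodic minor (ascending) is Bb.
Bb up to Abb: letters B→A make it a seventh; 9 semitones makes it diminished.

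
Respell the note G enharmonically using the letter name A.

Abb

Plain A sits 2 semitones above G, so on the letter A the same pitch needs a double flat: Abb.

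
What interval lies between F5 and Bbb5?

diminished fourth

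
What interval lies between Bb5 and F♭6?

The letter names run B→F, a span of 4 letter steps, so the interval is some kind of fifth.
Bb to Fb is 6 semitones. A perfect fifth is 7, so 6 makes it diminished.

diminished fifth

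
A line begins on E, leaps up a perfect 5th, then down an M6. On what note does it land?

A perfect fifth up from E is B (letter B, 7 semitones up).
A major sixth down from B is D (letter D, 9 semitones down).

D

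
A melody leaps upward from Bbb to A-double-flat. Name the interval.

Counting letters B–C–D–E–F–G–A gives a seventh.
Bbb→Abb = 10 semitones, 1 narrower than the major seventh (11), so minor.

minor seventh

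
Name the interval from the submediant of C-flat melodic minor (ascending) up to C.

major third

The submediant of Cb melodic minor (ascending) is Ab.
Ab up to C: letters A→C make it a third; 4 semitones makes it major.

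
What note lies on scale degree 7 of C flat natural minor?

The Cb natural minor scale runs Cb Db Ebb Fb Gb Abb Bbb.
Degree 7 is Bbb.

Bbb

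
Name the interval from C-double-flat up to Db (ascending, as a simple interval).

augmented second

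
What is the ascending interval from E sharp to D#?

Counting letters E–F–G–A–B–C–D gives a seventh.
E#→D# = 10 semitones, 1 narrower than the major seventh (11), so minor.

minor seventh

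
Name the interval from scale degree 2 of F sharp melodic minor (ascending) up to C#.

perfect fourth

Scale degree 2 of F# melodic minor (ascending) is G#.
G# up to C#: letters G→C make it a fourth; 5 semitones makes it perfect.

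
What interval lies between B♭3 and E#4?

doubly augmented fourth

The letter names run B→E, a span of 3 letter steps, so the interval is some kind of fourth.
Bb to E# is 7 semitones. A perfect fourth is 5, so 7 makes it doubly augmented.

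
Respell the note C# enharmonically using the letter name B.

Plain B sits 2 semitones below C#, so on the letter B the same pitch needs a double sharp: B##.

B##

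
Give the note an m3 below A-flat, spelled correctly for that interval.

F

A third below A lands on the letter F.
A minor third spans 3 semitones, so Ab moves to pitch class 5. On the letter F that is F.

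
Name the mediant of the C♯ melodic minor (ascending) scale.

E

The C# melodic minor (ascending) scale runs C# D# E F# G# A# B#.
Degree 3 is E.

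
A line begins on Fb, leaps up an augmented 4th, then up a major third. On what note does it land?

An augmented fourth up from Fb is Bb (letter B, 6 semitones up).
A major third up from Bb is D (letter D, 4 semitones up).

D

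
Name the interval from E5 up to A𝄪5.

Counting letters E–F–G–A gives a fourth.
E→A## = 7 semitones, 2 wider than the perfect fourth (5), so doubly augmented.

doubly augmented fourth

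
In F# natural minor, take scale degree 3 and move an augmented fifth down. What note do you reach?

Db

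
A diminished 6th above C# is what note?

Ab

A sixth above C lands on the letter A.
A diminished sixth spans 7 semitones, so C# moves to pitch class 8. On the letter A that is Ab.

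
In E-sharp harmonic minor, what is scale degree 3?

G#

Degree 3 takes the letter 2 steps above E, which is G.
In harmonic minor, degree 3 sits 3 semitones above the tonic. E# + 3 semitones is pitch class 8, spelled on G as G#.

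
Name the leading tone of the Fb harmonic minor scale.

Eb

Degree 7 takes the letter 6 steps above F, which is E.
In harmonic minor, degree 7 sits 11 semitones above the tonic. Fb + 11 semitones is pitch class 3, spelled on E as Eb.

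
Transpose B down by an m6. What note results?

A sixth below B lands on the letter D.
A minor sixth spans 8 semitones, so B moves to pitch class 3. On the letter D that is D#.

D#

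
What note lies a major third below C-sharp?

A

C down a major third is Ab, so the target letter is A.
From C#, a major third is 4 semitones down: A.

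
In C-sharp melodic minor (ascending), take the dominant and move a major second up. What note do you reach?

A#

The dominant of C# melodic minor (ascending) is G#.
A major second (2 semitones) above G# lands on the letter A, giving A#.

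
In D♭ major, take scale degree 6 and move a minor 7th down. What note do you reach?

Scale degree 6 of Db major is Bb.
A minor seventh (10 semitones) below Bb lands on the letter C, giving C.

C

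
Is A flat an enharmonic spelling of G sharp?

Ab = pitch class 8 and G# = pitch class 8 — the same pitch class, so they are enharmonic equivalents.

Yes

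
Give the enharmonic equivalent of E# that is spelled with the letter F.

Plain F sits at the same pitch as E#, so on the letter F the same pitch needs a natural: F.

F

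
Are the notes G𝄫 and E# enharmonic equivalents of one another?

Gbb = pitch class 5 and E# = pitch class 5 — the same pitch class, so they are enharmonic equivalents.

Yes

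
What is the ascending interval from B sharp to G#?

minor sixth

Counting letters B–C–D–E–F–G gives a sixth.
B#→G# = 8 semitones, 1 narrower than the major sixth (9), so minor.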